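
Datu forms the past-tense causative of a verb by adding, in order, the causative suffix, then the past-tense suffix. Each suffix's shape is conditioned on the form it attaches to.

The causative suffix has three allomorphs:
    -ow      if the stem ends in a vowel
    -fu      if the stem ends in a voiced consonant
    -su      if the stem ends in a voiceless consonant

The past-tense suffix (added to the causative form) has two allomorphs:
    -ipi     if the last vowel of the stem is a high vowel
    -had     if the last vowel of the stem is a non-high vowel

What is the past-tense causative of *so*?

soowhad

*so* — final sound /o/ (a vowel) → -ow → *soow*.
The causative form *soow*: last vowel = /o/, a non-high vowel → -had → *soowhad*.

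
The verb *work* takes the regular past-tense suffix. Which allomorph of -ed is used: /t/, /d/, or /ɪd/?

The stem *work* ends in a voiceless consonant other than /t/.
The -ed suffix is realized as /ɪd/ after /t, d/; as /t/ after other voiceless consonants; and as /d/ after other voiced sounds.
So -ed on *work* is pronounced /t/.

/t/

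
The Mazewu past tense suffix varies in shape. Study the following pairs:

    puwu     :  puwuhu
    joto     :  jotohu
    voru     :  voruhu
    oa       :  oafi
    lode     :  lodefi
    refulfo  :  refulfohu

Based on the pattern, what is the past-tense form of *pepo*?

The pattern is rounding harmony: -hu when the last vowel of the stem is a rounded vowel (*puwu*, *joto*, *voru*, *refulfo*); -fi when the last vowel of the stem is an unrounded vowel (*oa*, *lode*).
The last vowel of *pepo* is /o/, which is a rounded vowel, so the suffix is -hu, giving *pepohu*.

pepohu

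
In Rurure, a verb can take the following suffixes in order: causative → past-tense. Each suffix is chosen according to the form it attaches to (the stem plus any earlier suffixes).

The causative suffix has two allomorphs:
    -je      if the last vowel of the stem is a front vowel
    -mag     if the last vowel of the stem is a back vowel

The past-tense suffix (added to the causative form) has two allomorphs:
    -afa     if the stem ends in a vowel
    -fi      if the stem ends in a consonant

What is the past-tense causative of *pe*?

pejeafa

*pe*: last vowel = /e/, a front vowel → -je → *peje*.
The causative form *peje*: final sound = /e/, a vowel → -afa → *pejeafa*.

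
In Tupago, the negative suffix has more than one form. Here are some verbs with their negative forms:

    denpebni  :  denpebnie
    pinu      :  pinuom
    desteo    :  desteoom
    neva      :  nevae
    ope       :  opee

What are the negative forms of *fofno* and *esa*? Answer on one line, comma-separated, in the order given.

The suffix is conditioned by the last vowel: -om when the last vowel of the stem is a rounded vowel (*pinu*, *desteo*); -e when the last vowel of the stem is an unrounded vowel (*denpebni*, *neva*, *ope*).
The last vowel of *fofno* is /o/, which is a rounded vowel, so the suffix is -om, giving *fofnoom*.
Since the last vowel of *esa* is /a/ (an unrounded vowel), it takes -e, giving *esae*.

fofnoom, esae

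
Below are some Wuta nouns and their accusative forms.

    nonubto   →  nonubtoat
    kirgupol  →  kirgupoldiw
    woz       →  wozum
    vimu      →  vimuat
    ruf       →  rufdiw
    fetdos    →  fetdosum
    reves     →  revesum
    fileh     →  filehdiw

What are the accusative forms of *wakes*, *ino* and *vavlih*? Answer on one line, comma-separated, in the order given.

The pattern is sibilance of the final sound: -um when the stem ends in a sibilant (*woz*, *fetdos*, *reves*); -diw when the stem ends in a non-sibilant consonant (*kirgupol*, *ruf*, *fileh*); -at when the stem ends in a vowel (*nonubto*, *vimu*).
The final sound of *wakes* is /s/, which is a sibilant, so the suffix is -um, giving *wakesum*.
Since the final sound of *ino* is /o/ (a vowel), it takes -at, giving *inoat*.
*vavlih*: final sound = /h/, a non-sibilant consonant → -diw → *vavlihdiw*.

wakesum, inoat, vavlihdiw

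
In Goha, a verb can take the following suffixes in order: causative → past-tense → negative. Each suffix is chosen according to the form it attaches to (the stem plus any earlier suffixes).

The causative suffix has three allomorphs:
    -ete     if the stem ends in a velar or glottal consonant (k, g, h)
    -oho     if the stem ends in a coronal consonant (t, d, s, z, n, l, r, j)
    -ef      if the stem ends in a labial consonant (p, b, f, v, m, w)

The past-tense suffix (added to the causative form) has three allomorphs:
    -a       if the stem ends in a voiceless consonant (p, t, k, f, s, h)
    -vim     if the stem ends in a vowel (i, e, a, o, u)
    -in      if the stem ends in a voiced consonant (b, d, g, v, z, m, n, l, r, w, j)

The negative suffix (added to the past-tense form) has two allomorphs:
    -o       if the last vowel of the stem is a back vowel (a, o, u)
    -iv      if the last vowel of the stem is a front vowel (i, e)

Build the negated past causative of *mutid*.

*mutid* — final consonant /d/ (coronal) → -oho → *mutidoho*.
The causative form *mutidoho* — final sound /o/ (a vowel) → -vim → *mutidohovim*.
The past-tense form *mutidohovim* — last vowel /i/ (a front vowel) → -iv → *mutidohovimiv*.

mutidohovimiv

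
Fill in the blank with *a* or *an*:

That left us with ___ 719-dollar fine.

a

The indefinite article is chosen by the initial *sound* of the following word, not its spelling.
The number *719* is spoken "seven hundred …", beginning with /ˈsɛvən/ — a consonant sound.
So the article is *a*: That left us with a 719-dollar fine.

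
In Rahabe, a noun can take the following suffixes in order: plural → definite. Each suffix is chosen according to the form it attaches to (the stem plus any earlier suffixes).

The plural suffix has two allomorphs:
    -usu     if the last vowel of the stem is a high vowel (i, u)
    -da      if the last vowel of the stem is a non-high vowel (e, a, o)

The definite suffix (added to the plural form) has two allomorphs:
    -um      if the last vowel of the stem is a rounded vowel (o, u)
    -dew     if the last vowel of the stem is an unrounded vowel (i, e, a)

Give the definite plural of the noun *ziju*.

*ziju* — last vowel /u/ (a high vowel) → -usu → *zijuusu*.
Since the last vowel of the plural form *zijuusu* is /u/ (a rounded vowel), it takes -um, giving *zijuusuum*.

zijuusuum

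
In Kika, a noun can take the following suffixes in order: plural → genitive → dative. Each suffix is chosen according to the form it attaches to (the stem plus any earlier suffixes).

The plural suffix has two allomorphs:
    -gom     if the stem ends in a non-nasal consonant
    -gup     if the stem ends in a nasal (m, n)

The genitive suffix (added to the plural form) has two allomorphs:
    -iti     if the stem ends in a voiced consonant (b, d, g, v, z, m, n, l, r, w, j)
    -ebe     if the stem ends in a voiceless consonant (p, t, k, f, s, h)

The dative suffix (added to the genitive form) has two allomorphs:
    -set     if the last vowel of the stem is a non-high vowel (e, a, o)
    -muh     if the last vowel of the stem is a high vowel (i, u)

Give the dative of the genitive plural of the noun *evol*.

evolgomitimuh

The final consonant of *evol* is /l/, which is non-nasal, so the plural suffix is -gom, giving *evolgom*.
The plural form *evolgom*: final consonant = /m/, voiced → -iti → *evolgomiti*.
The last vowel of the genitive form *evolgomiti* is /i/, which is a high vowel, so the dative suffix is -muh, giving *evolgomitimuh*.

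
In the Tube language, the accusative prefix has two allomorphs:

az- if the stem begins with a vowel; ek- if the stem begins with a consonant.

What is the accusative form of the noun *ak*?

The first sound of *ak* is /a/, which is a vowel, so the prefix is az-, giving *azak*.

azak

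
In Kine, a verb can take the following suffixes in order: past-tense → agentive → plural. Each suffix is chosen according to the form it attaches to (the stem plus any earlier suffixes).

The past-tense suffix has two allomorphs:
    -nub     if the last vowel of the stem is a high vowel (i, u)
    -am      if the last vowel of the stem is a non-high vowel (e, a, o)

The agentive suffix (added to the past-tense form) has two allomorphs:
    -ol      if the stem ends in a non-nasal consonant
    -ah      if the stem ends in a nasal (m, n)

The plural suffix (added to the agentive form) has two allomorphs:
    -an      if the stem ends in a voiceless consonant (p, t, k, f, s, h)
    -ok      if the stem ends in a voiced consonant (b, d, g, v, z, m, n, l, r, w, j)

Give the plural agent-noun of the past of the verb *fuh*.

fuhnubolok

*fuh*: last vowel = /u/, a high vowel → -nub → *fuhnub*.
The past-tense form *fuhnub* — final consonant /b/ (non-nasal) → -ol → *fuhnubol*.
The final consonant of the agentive form *fuhnubol* is /l/, which is voiced, so the plural suffix is -ok, giving *fuhnubolok*.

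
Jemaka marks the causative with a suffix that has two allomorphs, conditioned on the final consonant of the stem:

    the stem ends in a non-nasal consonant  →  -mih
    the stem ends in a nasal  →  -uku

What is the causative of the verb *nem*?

*nem* — final consonant /m/ (a nasal) → -uku → *nemuku*.

nemuku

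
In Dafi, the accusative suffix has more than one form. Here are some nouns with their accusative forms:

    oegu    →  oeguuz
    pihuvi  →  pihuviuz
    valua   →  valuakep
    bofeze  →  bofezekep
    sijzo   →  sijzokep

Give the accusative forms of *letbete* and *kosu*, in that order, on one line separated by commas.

letbetekep, kosuuz

The alternation tracks the last vowel of the stem — -uz when the last vowel of the stem is a high vowel (*oegu*, *pihuvi*); -kep when the last vowel of the stem is a non-high vowel (*valua*, *bofeze*, *sijzo*).
*letbete*: last vowel = /e/, a non-high vowel → -kep → *letbetekep*.
*kosu*: last vowel = /u/, a high vowel → -uz → *kosuuz*.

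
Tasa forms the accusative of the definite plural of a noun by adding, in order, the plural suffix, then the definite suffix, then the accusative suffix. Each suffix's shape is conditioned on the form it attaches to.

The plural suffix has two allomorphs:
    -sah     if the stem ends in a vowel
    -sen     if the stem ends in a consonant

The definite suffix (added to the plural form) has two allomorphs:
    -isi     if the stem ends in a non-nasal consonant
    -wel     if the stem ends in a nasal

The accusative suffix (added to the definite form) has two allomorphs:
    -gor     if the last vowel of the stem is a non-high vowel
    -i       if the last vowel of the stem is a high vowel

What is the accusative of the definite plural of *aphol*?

apholsenwelgor

Since the final sound of *aphol* is /l/ (a consonant), it takes -sen, giving *apholsen*.
The plural form *apholsen* — final consonant /n/ (a nasal) → -wel → *apholsenwel*.
The definite form *apholsenwel*: last vowel = /e/, a non-high vowel → -gor → *apholsenwelgor*.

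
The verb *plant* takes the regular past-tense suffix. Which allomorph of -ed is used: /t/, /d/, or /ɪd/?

The stem *plant* ends in /t/ or /d/.
The -ed suffix is realized as /ɪd/ after /t, d/; as /t/ after other voiceless consonants; and as /d/ after other voiced sounds.
So -ed on *plant* is pronounced /ɪd/.

/ɪd/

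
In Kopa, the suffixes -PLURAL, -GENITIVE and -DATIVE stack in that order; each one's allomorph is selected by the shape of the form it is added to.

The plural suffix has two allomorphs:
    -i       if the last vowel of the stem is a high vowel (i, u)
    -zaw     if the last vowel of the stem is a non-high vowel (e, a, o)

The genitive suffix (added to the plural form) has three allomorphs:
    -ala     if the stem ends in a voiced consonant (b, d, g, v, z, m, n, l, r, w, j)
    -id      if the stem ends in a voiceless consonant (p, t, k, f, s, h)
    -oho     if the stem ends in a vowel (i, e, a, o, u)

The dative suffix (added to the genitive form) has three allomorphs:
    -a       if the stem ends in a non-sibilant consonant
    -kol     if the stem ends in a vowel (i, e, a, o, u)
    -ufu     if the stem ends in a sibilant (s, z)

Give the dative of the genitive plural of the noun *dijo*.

Since the last vowel of *dijo* is /o/ (a non-high vowel), it takes -zaw, giving *dijozaw*.
The plural form *dijozaw* — final sound /w/ (a voiced consonant) → -ala → *dijozawala*.
The genitive form *dijozawala* — final sound /a/ (a vowel) → -kol → *dijozawalakol*.

dijozawalakol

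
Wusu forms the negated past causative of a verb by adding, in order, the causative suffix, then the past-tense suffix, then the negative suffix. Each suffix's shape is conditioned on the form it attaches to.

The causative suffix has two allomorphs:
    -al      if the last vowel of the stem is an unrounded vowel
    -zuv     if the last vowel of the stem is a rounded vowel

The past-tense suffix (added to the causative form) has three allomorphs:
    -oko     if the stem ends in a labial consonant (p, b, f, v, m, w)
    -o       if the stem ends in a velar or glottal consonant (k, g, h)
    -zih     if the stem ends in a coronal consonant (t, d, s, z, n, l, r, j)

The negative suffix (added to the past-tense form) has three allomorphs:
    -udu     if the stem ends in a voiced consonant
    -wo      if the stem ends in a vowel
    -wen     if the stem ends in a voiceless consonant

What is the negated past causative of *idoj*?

idojzuvokowo

*idoj* — last vowel /o/ (a rounded vowel) → -zuv → *idojzuv*.
The causative form *idojzuv*: final consonant = /v/, labial → -oko → *idojzuvoko*.
Since the final sound of the past-tense form *idojzuvoko* is /o/ (a vowel), it takes -wo, giving *idojzuvokowo*.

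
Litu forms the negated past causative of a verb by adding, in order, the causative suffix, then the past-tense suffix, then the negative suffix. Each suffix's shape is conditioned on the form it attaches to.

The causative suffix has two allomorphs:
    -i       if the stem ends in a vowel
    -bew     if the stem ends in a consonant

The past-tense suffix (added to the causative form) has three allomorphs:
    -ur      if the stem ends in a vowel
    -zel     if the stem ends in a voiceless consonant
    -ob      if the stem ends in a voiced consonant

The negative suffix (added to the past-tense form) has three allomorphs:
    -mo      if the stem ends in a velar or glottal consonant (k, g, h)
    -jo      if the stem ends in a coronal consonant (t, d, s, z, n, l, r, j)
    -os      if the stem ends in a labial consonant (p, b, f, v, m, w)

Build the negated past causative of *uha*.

uhaiurjo

The final sound of *uha* is /a/, which is a vowel, so the causative suffix is -i, giving *uhai*.
The causative form *uhai* — final sound /i/ (a vowel) → -ur → *uhaiur*.
The final consonant of the past-tense form *uhaiur* is /r/, which is coronal, so the negative suffix is -jo, giving *uhaiurjo*.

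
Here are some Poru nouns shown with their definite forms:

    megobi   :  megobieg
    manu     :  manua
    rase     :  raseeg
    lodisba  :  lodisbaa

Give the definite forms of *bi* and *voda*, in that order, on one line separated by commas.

bieg, vodaa

Looking at the last vowel of each stem: -eg when the last vowel of the stem is a front vowel (*megobi*, *rase*); -a when the last vowel of the stem is a back vowel (*manu*, *lodisba*).
*bi* — last vowel /i/ (a front vowel) → -eg → *bieg*.
The last vowel of *voda* is /a/, which is a back vowel, so the suffix is -a, giving *vodaa*.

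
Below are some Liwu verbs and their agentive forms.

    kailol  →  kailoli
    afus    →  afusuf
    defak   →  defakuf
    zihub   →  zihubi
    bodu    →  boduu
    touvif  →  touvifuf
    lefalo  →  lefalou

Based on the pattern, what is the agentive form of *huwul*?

huwuli

The pattern is voicing of the final sound: -uf when the stem ends in a voiceless consonant (*afus*, *defak*, *touvif*); -i when the stem ends in a voiced consonant (*kailol*, *zihub*); -u when the stem ends in a vowel (*bodu*, *lefalo*).
*huwul* — final sound /l/ (a voiced consonant) → -i → *huwuli*.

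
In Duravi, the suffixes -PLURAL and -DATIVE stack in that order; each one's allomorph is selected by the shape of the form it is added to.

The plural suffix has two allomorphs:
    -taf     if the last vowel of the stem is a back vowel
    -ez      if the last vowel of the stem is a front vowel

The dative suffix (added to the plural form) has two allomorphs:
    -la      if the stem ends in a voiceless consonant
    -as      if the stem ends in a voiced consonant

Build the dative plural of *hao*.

*hao* — last vowel /o/ (a back vowel) → -taf → *haotaf*.
The plural form *haotaf*: final consonant = /f/, voiceless → -la → *haotafla*.

haotafla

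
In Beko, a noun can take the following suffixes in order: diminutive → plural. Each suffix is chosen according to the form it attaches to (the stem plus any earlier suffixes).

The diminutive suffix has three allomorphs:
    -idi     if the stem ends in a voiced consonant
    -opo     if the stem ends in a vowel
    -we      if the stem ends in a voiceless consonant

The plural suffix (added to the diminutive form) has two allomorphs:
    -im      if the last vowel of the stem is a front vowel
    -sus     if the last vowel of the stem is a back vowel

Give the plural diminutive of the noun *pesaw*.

The final sound of *pesaw* is /w/, which is a voiced consonant, so the diminutive suffix is -idi, giving *pesawidi*.
The diminutive form *pesawidi* — last vowel /i/ (a front vowel) → -im → *pesawidiim*.

pesawidiim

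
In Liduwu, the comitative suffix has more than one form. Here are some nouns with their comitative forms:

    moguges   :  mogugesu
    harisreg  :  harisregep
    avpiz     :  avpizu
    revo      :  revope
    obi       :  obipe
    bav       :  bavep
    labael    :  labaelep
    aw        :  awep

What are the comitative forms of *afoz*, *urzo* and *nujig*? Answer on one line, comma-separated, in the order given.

Looking at the final sound of each stem: -u when the stem ends in a sibilant (*moguges*, *avpiz*); -ep when the stem ends in a non-sibilant consonant (*harisreg*, *bav*, *labael*, *aw*); -pe when the stem ends in a vowel (*revo*, *obi*).
The final sound of *afoz* is /z/, which is a sibilant, so the suffix is -u, giving *afozu*.
The final sound of *urzo* is /o/, which is a vowel, so the suffix is -pe, giving *urzope*.
*nujig* — final sound /g/ (a non-sibilant consonant) → -ep → *nujigep*.

afozu, urzope, nujigep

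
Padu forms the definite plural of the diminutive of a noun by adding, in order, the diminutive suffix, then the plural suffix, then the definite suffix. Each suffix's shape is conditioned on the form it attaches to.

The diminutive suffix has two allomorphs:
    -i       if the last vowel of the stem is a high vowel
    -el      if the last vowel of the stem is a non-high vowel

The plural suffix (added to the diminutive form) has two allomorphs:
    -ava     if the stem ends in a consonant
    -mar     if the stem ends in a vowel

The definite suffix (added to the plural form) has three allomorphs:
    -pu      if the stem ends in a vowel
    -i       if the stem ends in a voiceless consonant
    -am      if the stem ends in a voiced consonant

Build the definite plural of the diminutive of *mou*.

Since the last vowel of *mou* is /u/ (a high vowel), it takes -i, giving *moui*.
Since the final sound of the diminutive form *moui* is /i/ (a vowel), it takes -mar, giving *mouimar*.
The plural form *mouimar*: final sound = /r/, a voiced consonant → -am → *mouimaram*.

mouimaram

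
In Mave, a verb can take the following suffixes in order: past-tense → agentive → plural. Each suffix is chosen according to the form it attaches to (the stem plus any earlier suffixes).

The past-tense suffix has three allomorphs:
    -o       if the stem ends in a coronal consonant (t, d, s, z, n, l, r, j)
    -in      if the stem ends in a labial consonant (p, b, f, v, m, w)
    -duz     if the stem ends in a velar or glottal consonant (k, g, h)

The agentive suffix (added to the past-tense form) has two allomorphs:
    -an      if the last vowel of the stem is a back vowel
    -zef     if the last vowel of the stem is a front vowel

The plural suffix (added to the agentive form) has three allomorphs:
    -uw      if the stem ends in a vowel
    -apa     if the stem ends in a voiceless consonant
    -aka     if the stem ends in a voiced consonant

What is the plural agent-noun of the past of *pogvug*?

*pogvug* — final consonant /g/ (velar/glottal) → -duz → *pogvugduz*.
The past-tense form *pogvugduz*: last vowel = /u/, a back vowel → -an → *pogvugduzan*.
The agentive form *pogvugduzan* — final sound /n/ (a voiced consonant) → -aka → *pogvugduzanaka*.

pogvugduzanaka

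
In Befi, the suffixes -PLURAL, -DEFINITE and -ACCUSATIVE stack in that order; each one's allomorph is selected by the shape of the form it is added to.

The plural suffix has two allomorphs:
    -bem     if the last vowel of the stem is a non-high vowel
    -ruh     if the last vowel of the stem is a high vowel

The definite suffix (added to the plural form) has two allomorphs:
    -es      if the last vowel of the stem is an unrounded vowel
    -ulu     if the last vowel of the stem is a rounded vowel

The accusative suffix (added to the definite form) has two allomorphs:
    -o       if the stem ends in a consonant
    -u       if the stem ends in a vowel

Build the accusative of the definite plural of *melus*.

melusruhuluu

The last vowel of *melus* is /u/, which is a high vowel, so the plural suffix is -ruh, giving *melusruh*.
The last vowel of the plural form *melusruh* is /u/, which is a rounded vowel, so the definite suffix is -ulu, giving *melusruhulu*.
Since the final sound of the definite form *melusruhulu* is /u/ (a vowel), it takes -u, giving *melusruhuluu*.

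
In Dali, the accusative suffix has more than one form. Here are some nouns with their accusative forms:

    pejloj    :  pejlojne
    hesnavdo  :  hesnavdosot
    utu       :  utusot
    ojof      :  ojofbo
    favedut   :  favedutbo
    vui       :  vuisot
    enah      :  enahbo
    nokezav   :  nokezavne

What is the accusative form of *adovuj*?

The suffix is conditioned by the final sound: -bo when the stem ends in a voiceless consonant (*ojof*, *favedut*, *enah*); -ne when the stem ends in a voiced consonant (*pejloj*, *nokezav*); -sot when the stem ends in a vowel (*hesnavdo*, *utu*, *vui*).
Since the final sound of *adovuj* is /j/ (a voiced consonant), it takes -ne, giving *adovujne*.

adovujne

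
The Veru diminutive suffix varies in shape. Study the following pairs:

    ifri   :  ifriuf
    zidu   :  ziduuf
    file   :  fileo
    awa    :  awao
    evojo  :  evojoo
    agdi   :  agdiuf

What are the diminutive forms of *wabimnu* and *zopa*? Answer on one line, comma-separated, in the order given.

The alternation tracks the last vowel of the stem — -uf when the last vowel of the stem is a high vowel (*ifri*, *zidu*, *agdi*); -o when the last vowel of the stem is a non-high vowel (*file*, *awa*, *evojo*).
The last vowel of *wabimnu* is /u/, which is a high vowel, so the suffix is -uf, giving *wabimnuuf*.
*zopa* — last vowel /a/ (a non-high vowel) → -o → *zopao*.

wabimnuuf, zopao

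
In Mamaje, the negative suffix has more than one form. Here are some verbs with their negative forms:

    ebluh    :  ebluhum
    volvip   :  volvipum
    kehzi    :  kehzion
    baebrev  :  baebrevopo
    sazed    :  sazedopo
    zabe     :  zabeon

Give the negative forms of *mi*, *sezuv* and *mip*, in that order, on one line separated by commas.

The suffix is conditioned by the final sound: -um when the stem ends in a voiceless consonant (*ebluh*, *volvip*); -opo when the stem ends in a voiced consonant (*baebrev*, *sazed*); -on when the stem ends in a vowel (*kehzi*, *zabe*).
Since the final sound of *mi* is /i/ (a vowel), it takes -on, giving *mion*.
*sezuv* — final sound /v/ (a voiced consonant) → -opo → *sezuvopo*.
The final sound of *mip* is /p/, which is a voiceless consonant, so the suffix is -um, giving *mipum*.

mion, sezuvopo, mipum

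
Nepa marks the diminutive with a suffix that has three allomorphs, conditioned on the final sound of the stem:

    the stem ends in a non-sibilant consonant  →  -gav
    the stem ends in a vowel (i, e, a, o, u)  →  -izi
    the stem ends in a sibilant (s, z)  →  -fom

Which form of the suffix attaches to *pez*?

-fom

The final sound of *pez* is /z/, which is a sibilant, so the suffix is -fom.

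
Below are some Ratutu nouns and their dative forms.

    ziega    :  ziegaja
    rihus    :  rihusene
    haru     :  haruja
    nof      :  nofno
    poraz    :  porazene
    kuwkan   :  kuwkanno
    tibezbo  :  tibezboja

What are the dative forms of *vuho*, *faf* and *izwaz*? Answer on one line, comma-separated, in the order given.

vuhoja, fafno, izwazene

Looking at the final sound of each stem: -ene when the stem ends in a sibilant (*rihus*, *poraz*); -no when the stem ends in a non-sibilant consonant (*nof*, *kuwkan*); -ja when the stem ends in a vowel (*ziega*, *haru*, *tibezbo*).
*vuho*: final sound = /o/, a vowel → -ja → *vuhoja*.
*faf* — final sound /f/ (a non-sibilant consonant) → -no → *fafno*.
The final sound of *izwaz* is /z/, which is a sibilant, so the suffix is -ene, giving *izwazene*.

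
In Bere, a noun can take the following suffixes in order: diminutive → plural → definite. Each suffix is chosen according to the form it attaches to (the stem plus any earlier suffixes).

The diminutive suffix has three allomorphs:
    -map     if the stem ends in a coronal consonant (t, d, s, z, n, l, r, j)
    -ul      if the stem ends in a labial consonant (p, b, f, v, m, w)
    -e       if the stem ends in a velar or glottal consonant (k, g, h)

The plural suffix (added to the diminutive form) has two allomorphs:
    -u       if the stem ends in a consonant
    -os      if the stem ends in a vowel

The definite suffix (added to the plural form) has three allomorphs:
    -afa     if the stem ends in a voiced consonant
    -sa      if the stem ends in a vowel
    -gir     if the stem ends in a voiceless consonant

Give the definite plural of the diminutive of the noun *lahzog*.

lahzogeosgir

The final consonant of *lahzog* is /g/, which is velar/glottal, so the diminutive suffix is -e, giving *lahzoge*.
The diminutive form *lahzoge*: final sound = /e/, a vowel → -os → *lahzogeos*.
The final sound of the plural form *lahzogeos* is /s/, which is a voiceless consonant, so the definite suffix is -gir, giving *lahzogeosgir*.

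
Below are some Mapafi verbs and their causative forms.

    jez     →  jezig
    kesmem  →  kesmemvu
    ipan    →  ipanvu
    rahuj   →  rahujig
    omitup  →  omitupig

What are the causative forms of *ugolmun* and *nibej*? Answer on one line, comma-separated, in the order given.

Looking at the final consonant of each stem: -vu when the stem ends in a nasal (*kesmem*, *ipan*); -ig when the stem ends in a non-nasal consonant (*jez*, *rahuj*, *omitup*).
*ugolmun*: final consonant = /n/, a nasal → -vu → *ugolmunvu*.
The final consonant of *nibej* is /j/, which is non-nasal, so the suffix is -ig, giving *nibejig*.

ugolmunvu, nibejig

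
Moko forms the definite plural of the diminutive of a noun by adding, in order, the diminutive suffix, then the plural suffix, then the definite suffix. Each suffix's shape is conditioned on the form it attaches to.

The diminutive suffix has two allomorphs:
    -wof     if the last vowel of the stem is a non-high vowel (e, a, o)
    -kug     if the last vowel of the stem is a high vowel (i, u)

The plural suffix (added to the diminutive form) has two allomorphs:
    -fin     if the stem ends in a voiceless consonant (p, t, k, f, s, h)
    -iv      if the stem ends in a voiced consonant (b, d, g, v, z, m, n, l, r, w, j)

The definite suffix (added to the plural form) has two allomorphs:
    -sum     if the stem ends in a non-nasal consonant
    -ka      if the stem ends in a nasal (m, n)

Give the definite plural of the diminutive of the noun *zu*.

*zu* — last vowel /u/ (a high vowel) → -kug → *zukug*.
The final consonant of the diminutive form *zukug* is /g/, which is voiced, so the plural suffix is -iv, giving *zukugiv*.
The plural form *zukugiv*: final consonant = /v/, non-nasal → -sum → *zukugivsum*.

zukugivsum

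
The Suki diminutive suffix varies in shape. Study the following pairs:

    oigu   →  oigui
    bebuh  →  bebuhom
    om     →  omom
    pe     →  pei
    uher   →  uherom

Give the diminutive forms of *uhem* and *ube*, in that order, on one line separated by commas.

uhemom, ubei

The alternation tracks the final sound of the stem — -om when the stem ends in a consonant (*bebuh*, *om*, *uher*); -i when the stem ends in a vowel (*oigu*, *pe*).
Since the final sound of *uhem* is /m/ (a consonant), it takes -om, giving *uhemom*.
*ube* — final sound /e/ (a vowel) → -i → *ubei*.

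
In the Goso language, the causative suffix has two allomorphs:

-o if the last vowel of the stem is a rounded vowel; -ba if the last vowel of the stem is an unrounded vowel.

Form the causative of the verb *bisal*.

Since the last vowel of *bisal* is /a/ (an unrounded vowel), it takes -ba, giving *bisalba*.

bisalba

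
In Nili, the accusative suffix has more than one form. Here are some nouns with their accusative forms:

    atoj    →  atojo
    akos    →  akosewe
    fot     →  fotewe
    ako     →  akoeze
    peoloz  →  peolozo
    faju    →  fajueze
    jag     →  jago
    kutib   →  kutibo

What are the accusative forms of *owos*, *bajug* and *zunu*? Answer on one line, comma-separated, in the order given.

The suffix is conditioned by the final sound: -ewe when the stem ends in a voiceless consonant (*akos*, *fot*); -o when the stem ends in a voiced consonant (*atoj*, *peoloz*, *jag*, *kutib*); -eze when the stem ends in a vowel (*ako*, *faju*).
*owos*: final sound = /s/, a voiceless consonant → -ewe → *owosewe*.
Since the final sound of *bajug* is /g/ (a voiced consonant), it takes -o, giving *bajugo*.
*zunu*: final sound = /u/, a vowel → -eze → *zunueze*.

owosewe, bajugo, zunueze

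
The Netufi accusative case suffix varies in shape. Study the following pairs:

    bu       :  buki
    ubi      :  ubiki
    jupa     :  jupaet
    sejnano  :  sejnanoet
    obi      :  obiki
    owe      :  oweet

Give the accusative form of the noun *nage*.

The alternation tracks the last vowel of the stem — -ki when the last vowel of the stem is a high vowel (*bu*, *ubi*, *obi*); -et when the last vowel of the stem is a non-high vowel (*jupa*, *sejnano*, *owe*).
*nage* — last vowel /e/ (a non-high vowel) → -et → *nageet*.

nageet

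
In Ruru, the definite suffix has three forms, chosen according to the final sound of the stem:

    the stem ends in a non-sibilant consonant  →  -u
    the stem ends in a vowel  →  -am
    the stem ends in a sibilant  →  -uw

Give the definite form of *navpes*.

navpesuw

*navpes*: final sound = /s/, a sibilant → -uw → *navpesuw*.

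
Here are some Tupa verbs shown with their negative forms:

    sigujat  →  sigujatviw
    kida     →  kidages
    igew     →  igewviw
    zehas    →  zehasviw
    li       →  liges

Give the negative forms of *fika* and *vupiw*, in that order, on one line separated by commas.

The alternation tracks the final sound of the stem — -viw when the stem ends in a consonant (*sigujat*, *igew*, *zehas*); -ges when the stem ends in a vowel (*kida*, *li*).
The final sound of *fika* is /a/, which is a vowel, so the suffix is -ges, giving *fikages*.
*vupiw* — final sound /w/ (a consonant) → -viw → *vupiwviw*.

fikages, vupiwviw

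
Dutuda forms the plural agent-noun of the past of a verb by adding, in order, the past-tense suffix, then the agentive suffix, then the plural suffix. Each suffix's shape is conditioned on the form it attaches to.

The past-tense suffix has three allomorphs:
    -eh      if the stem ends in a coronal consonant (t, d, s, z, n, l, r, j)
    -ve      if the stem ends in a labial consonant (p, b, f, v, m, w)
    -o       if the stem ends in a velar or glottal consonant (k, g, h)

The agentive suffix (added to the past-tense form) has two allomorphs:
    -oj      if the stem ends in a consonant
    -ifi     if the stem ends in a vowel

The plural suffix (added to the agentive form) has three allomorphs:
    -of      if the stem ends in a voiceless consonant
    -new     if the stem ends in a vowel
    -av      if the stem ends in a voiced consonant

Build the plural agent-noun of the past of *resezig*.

resezigoifinew

The final consonant of *resezig* is /g/, which is velar/glottal, so the past-tense suffix is -o, giving *resezigo*.
The final sound of the past-tense form *resezigo* is /o/, which is a vowel, so the agentive suffix is -ifi, giving *resezigoifi*.
The agentive form *resezigoifi*: final sound = /i/, a vowel → -new → *resezigoifinew*.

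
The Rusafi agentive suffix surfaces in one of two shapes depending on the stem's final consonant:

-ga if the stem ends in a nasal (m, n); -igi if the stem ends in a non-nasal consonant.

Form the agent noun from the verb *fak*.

*fak* — final consonant /k/ (non-nasal) → -igi → *fakigi*.

fakigi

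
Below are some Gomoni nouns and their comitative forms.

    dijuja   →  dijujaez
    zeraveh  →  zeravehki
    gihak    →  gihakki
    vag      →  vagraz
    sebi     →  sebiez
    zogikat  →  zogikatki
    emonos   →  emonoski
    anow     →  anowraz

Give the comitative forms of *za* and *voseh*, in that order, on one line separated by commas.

The alternation tracks the final sound of the stem — -ki when the stem ends in a voiceless consonant (*zeraveh*, *gihak*, *zogikat*, *emonos*); -raz when the stem ends in a voiced consonant (*vag*, *anow*); -ez when the stem ends in a vowel (*dijuja*, *sebi*).
*za* — final sound /a/ (a vowel) → -ez → *zaez*.
*voseh* — final sound /h/ (a voiceless consonant) → -ki → *vosehki*.

zaez, vosehki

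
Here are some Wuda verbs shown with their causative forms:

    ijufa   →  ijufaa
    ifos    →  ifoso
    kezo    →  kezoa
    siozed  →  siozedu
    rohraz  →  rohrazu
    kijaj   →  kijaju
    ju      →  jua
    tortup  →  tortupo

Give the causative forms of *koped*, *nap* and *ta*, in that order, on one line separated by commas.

kopedu, napo, taa

Looking at the final sound of each stem: -o when the stem ends in a voiceless consonant (*ifos*, *tortup*); -u when the stem ends in a voiced consonant (*siozed*, *rohraz*, *kijaj*); -a when the stem ends in a vowel (*ijufa*, *kezo*, *ju*).
*koped* — final sound /d/ (a voiced consonant) → -u → *kopedu*.
*nap* — final sound /p/ (a voiceless consonant) → -o → *napo*.
Since the final sound of *ta* is /a/ (a vowel), it takes -a, giving *taa*.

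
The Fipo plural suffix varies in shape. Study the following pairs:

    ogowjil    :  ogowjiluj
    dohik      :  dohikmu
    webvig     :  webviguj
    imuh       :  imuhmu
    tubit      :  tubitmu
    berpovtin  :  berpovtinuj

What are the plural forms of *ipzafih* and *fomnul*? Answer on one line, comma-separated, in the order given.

Looking at the final consonant of each stem: -mu when the stem ends in a voiceless consonant (*dohik*, *imuh*, *tubit*); -uj when the stem ends in a voiced consonant (*ogowjil*, *webvig*, *berpovtin*).
The final consonant of *ipzafih* is /h/, which is voiceless, so the suffix is -mu, giving *ipzafihmu*.
The final consonant of *fomnul* is /l/, which is voiced, so the suffix is -uj, giving *fomnuluj*.

ipzafihmu, fomnuluj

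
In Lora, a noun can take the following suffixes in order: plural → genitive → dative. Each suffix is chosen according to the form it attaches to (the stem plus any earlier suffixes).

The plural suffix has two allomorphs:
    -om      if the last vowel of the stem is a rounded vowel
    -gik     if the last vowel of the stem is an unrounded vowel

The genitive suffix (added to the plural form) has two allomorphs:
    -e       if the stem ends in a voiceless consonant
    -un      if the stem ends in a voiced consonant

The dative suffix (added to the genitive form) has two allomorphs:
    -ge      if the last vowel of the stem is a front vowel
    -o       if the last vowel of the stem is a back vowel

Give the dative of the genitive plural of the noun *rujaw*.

Since the last vowel of *rujaw* is /a/ (an unrounded vowel), it takes -gik, giving *rujawgik*.
The plural form *rujawgik*: final consonant = /k/, voiceless → -e → *rujawgike*.
The last vowel of the genitive form *rujawgike* is /e/, which is a front vowel, so the dative suffix is -ge, giving *rujawgikege*.

rujawgikege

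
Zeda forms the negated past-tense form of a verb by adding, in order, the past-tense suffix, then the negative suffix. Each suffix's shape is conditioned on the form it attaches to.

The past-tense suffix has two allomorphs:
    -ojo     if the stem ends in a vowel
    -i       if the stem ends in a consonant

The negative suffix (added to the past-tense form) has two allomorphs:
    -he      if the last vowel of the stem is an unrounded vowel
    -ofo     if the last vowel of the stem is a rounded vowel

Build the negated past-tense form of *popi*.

The final sound of *popi* is /i/, which is a vowel, so the past-tense suffix is -ojo, giving *popiojo*.
The last vowel of the past-tense form *popiojo* is /o/, which is a rounded vowel, so the negative suffix is -ofo, giving *popiojoofo*.

popiojoofo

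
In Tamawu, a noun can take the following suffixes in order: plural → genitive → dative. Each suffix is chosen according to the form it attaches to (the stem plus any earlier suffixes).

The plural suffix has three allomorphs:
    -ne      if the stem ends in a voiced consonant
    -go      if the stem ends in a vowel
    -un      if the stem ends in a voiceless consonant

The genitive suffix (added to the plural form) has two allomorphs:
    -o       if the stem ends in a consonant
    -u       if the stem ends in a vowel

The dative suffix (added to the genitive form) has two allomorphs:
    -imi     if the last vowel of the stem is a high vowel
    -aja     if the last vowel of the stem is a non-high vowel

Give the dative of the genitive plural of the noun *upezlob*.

upezlobneuimi

*upezlob*: final sound = /b/, a voiced consonant → -ne → *upezlobne*.
The plural form *upezlobne* — final sound /e/ (a vowel) → -u → *upezlobneu*.
The last vowel of the genitive form *upezlobneu* is /u/, which is a high vowel, so the dative suffix is -imi, giving *upezlobneuimi*.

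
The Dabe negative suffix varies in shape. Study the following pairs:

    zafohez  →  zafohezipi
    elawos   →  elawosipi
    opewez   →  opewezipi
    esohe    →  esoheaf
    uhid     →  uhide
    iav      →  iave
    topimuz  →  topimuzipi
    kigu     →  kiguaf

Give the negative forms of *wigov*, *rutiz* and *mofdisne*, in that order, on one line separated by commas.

wigove, rutizipi, mofdisneaf

The alternation tracks the final sound of the stem — -ipi when the stem ends in a sibilant (*zafohez*, *elawos*, *opewez*, *topimuz*); -e when the stem ends in a non-sibilant consonant (*uhid*, *iav*); -af when the stem ends in a vowel (*esohe*, *kigu*).
*wigov* — final sound /v/ (a non-sibilant consonant) → -e → *wigove*.
*rutiz*: final sound = /z/, a sibilant → -ipi → *rutizipi*.
Since the final sound of *mofdisne* is /e/ (a vowel), it takes -af, giving *mofdisneaf*.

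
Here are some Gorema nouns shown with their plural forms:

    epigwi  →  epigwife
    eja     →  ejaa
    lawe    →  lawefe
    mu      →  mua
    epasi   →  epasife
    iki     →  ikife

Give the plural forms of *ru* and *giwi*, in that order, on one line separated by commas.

rua, giwife

The pattern is front/back vowel harmony: -fe when the last vowel of the stem is a front vowel (*epigwi*, *lawe*, *epasi*, *iki*); -a when the last vowel of the stem is a back vowel (*eja*, *mu*).
*ru*: last vowel = /u/, a back vowel → -a → *rua*.
The last vowel of *giwi* is /i/, which is a front vowel, so the suffix is -fe, giving *giwife*.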